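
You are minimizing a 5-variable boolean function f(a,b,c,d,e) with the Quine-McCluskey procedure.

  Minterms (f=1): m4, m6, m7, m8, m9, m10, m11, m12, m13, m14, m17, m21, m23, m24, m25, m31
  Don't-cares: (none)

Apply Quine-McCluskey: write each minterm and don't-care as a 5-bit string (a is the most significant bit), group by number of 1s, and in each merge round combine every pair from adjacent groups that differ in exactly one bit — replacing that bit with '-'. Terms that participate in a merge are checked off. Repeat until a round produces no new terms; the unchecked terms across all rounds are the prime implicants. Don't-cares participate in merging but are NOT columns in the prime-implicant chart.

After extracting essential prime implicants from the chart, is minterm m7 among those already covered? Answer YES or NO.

NO

size-2^0 implicants → 00100(✓)  00110(✓)  00111(✓)  01000(✓)  01001(✓)  01010(✓)  01011(✓)  01100(✓)  01101(✓)  01110(✓)  10001(✓)  10101(✓)  10111(✓)  11000(✓)  11001(✓)  11111(✓)
size-2^1 implicants → -0111  -1000(✓)  -1001(✓)  0-100(✓)  0-110(✓)  001-0(✓)  0011-  01-00(✓)  01-01(✓)  01-10(✓)  010-0(✓)  010-1(✓)  0100-(✓)  0101-(✓)  011-0(✓)  0110-(✓)  1-001  1-111  10-01  101-1  1100-(✓)
size-2^2 implicants → -100-  0-1-0  01--0  01-0-  010--
Unchecked terms (primes): -0111, -100-, 0-1-0, 0011-, 01--0, 01-0-, 010--, 1-001, 1-111, 10-01, 101-1
Minterm coverage:
  m4 ⊆ 0-1-0 [E]
  m6 ⊆ 0-1-0,0011-
  m7 ⊆ -0111,0011-
  m8 ⊆ -100-,01--0,01-0-,010--
  m9 ⊆ -100-,01-0-,010--
  m10 ⊆ 01--0,010--
  m11 ⊆ 010-- [E]
  m12 ⊆ 0-1-0,01--0,01-0-
  m13 ⊆ 01-0- [E]
  m14 ⊆ 0-1-0,01--0
  m17 ⊆ 1-001,10-01
  m21 ⊆ 10-01,101-1
  m23 ⊆ -0111,1-111,101-1
  m24 ⊆ -100- [E]
  m25 ⊆ -100-,1-001
  m31 ⊆ 1-111 [E]
E = {-100-, 0-1-0, 01-0-, 010--, 1-111}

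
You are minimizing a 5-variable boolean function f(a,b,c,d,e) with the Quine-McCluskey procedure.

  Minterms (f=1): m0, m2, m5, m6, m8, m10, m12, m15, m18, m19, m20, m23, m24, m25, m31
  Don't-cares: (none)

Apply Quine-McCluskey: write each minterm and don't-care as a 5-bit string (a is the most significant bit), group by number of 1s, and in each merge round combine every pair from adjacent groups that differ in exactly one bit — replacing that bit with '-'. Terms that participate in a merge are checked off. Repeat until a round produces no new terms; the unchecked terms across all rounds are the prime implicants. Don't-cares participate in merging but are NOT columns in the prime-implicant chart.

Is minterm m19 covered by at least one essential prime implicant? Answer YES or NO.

NO

[col 0] 00000*, 00010*, 00101, 00110*, 01000*, 01010*, 01100*, 01111*, 10010*, 10011*, 10100, 10111*, 11000*, 11001*, 11111*
[col 1] -0010, -1000, -1111, 0-000*, 0-010*, 00-10, 000-0*, 01-00, 010-0*, 1-111, 10-11, 1001-, 1100-
[col 2] 0-0-0
Prime implicants: -0010, -1000, -1111, 0-0-0, 00-10, 00101, 01-00, 1-111, 10-11, 1001-, 10100, 1100-
PI chart (minterm → PIs covering it):
  0 | 0-0-0  (sole → essential)
  2 | -0010,0-0-0,00-10
  5 | 00101  (sole → essential)
  6 | 00-10  (sole → essential)
  8 | -1000,0-0-0,01-00
  10 | 0-0-0  (sole → essential)
  12 | 01-00  (sole → essential)
  15 | -1111  (sole → essential)
  18 | -0010,1001-
  19 | 10-11,1001-
  20 | 10100  (sole → essential)
  23 | 1-111,10-11
  24 | -1000,1100-
  25 | 1100-  (sole → essential)
  31 | -1111,1-111
Essential prime implicants: -1111, 0-0-0, 00-10, 00101, 01-00, 10100, 1100-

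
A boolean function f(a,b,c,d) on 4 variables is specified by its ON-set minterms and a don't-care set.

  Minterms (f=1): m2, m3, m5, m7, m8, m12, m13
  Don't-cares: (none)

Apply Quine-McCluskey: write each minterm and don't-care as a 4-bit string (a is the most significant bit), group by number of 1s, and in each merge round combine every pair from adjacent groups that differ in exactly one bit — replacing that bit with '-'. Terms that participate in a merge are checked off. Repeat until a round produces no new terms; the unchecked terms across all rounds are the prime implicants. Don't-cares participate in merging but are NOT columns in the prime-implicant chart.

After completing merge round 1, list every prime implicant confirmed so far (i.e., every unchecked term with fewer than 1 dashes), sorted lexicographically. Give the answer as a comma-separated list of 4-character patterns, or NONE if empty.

NONE

size-2^0 implicants → 0010(✓)  0011(✓)  0101(✓)  0111(✓)  1000(✓)  1100(✓)  1101(✓)
size-2^1 implicants → -101  0-11  001-  01-1  1-00  110-
Unchecked terms (primes): -101, 0-11, 001-, 01-1, 1-00, 110-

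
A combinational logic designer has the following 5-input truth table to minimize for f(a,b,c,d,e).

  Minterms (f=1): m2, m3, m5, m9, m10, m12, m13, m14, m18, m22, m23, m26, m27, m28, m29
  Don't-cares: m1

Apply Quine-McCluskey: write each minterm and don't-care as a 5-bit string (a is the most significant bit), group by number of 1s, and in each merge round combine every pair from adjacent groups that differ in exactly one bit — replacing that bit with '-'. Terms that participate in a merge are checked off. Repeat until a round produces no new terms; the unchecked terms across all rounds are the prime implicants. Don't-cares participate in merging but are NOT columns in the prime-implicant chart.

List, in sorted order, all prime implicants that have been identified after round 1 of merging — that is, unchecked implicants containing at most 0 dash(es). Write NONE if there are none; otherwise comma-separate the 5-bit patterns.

NONE

size-2^0 implicants → 00001(✓)  00010(✓)  00011(✓)  00101(✓)  01001(✓)  01010(✓)  01100(✓)  01101(✓)  01110(✓)  10010(✓)  10110(✓)  10111(✓)  11010(✓)  11011(✓)  11100(✓)  11101(✓)
size-2^1 implicants → -0010(✓)  -1010(✓)  -1100(✓)  -1101(✓)  0-001(✓)  0-010(✓)  0-101(✓)  00-01(✓)  000-1  0001-  01-01(✓)  01-10  011-0  0110-(✓)  1-010(✓)  10-10  1011-  1101-  1110-(✓)
size-2^2 implicants → --010  -110-  0--01
Unchecked terms (primes): --010, -110-, 0--01, 000-1, 0001-, 01-10, 011-0, 10-10, 1011-, 1101-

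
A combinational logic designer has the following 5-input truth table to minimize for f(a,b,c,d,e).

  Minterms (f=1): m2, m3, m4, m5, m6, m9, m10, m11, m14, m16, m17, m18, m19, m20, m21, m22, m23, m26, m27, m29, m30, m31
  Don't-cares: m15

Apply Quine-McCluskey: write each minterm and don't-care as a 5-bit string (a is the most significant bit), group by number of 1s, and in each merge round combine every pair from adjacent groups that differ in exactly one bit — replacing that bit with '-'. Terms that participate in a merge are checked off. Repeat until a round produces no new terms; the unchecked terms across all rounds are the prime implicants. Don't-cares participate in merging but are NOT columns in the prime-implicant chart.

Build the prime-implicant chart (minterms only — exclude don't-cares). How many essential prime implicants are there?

size-2^0 implicants → 00010(✓)  00011(✓)  00100(✓)  00101(✓)  00110(✓)  01001(✓)  01010(✓)  01011(✓)  01110(✓)  01111(✓)  10000(✓)  10001(✓)  10010(✓)  10011(✓)  10100(✓)  10101(✓)  10110(✓)  10111(✓)  11010(✓)  11011(✓)  11101(✓)  11110(✓)  11111(✓)
size-2^1 implicants → -0010(✓)  -0011(✓)  -0100(✓)  -0101(✓)  -0110(✓)  -1010(✓)  -1011(✓)  -1110(✓)  -1111(✓)  0-010(✓)  0-011(✓)  0-110(✓)  00-10(✓)  0001-(✓)  001-0(✓)  0010-(✓)  01-10(✓)  01-11(✓)  010-1  0101-(✓)  0111-(✓)  1-010(✓)  1-011(✓)  1-101(✓)  1-110(✓)  1-111(✓)  10-00(✓)  10-01(✓)  10-10(✓)  10-11(✓)  100-0(✓)  100-1(✓)  1000-(✓)  1001-(✓)  101-0(✓)  101-1(✓)  1010-(✓)  1011-(✓)  11-10(✓)  11-11(✓)  1101-(✓)  111-1(✓)  1111-(✓)
size-2^2 implicants → --010(✓)  --011(✓)  --110(✓)  -0-10(✓)  -001-(✓)  -01-0  -010-  -1-10(✓)  -1-11(✓)  -101-(✓)  -111-(✓)  0--10(✓)  0-01-(✓)  01-1-(✓)  1--10(✓)  1--11(✓)  1-01-(✓)  1-1-1  1-11-(✓)  10--0(✓)  10--1(✓)  10-0-(✓)  10-1-(✓)  100--(✓)  101--(✓)  11-1-(✓)
size-2^3 implicants → ---10  --01-  -1-1-  1--1-  10---
Unchecked terms (primes): ---10, --01-, -01-0, -010-, -1-1-, 010-1, 1--1-, 1-1-1, 10---
Minterm coverage:
  m2 ⊆ ---10,--01-
  m3 ⊆ --01- [E]
  m4 ⊆ -01-0,-010-
  m5 ⊆ -010- [E]
  m6 ⊆ ---10,-01-0
  m9 ⊆ 010-1 [E]
  m10 ⊆ ---10,--01-,-1-1-
  m11 ⊆ --01-,-1-1-,010-1
  m14 ⊆ ---10,-1-1-
  m16 ⊆ 10--- [E]
  m17 ⊆ 10--- [E]
  m18 ⊆ ---10,--01-,1--1-,10---
  m19 ⊆ --01-,1--1-,10---
  m20 ⊆ -01-0,-010-,10---
  m21 ⊆ -010-,1-1-1,10---
  m22 ⊆ ---10,-01-0,1--1-,10---
  m23 ⊆ 1--1-,1-1-1,10---
  m26 ⊆ ---10,--01-,-1-1-,1--1-
  m27 ⊆ --01-,-1-1-,1--1-
  m29 ⊆ 1-1-1 [E]
  m30 ⊆ ---10,-1-1-,1--1-
  m31 ⊆ -1-1-,1--1-,1-1-1
E = {--01-, -010-, 010-1, 1-1-1, 10---}

5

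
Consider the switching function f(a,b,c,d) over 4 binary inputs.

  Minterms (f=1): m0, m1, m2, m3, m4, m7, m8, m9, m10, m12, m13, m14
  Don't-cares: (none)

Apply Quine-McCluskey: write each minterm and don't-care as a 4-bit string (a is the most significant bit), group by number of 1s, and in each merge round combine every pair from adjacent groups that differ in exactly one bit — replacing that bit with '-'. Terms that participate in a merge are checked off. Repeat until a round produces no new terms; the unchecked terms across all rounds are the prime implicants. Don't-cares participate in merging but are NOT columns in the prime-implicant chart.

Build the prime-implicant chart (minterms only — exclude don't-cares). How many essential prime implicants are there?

4

[col 0] 0000*, 0001*, 0010*, 0011*, 0100*, 0111*, 1000*, 1001*, 1010*, 1100*, 1101*, 1110*
[col 1] -000*, -001*, -010*, -100*, 0-00*, 0-11, 00-0*, 00-1*, 000-*, 001-*, 1-00*, 1-01*, 1-10*, 10-0*, 100-*, 11-0*, 110-*
[col 2] --00, -0-0, -00-, 00--, 1--0, 1-0-
Prime implicants: --00, -0-0, -00-, 0-11, 00--, 1--0, 1-0-
PI chart (minterm → PIs covering it):
  0 | --00,-0-0,-00-,00--
  1 | -00-,00--
  2 | -0-0,00--
  3 | 0-11,00--
  4 | --00  (sole → essential)
  7 | 0-11  (sole → essential)
  8 | --00,-0-0,-00-,1--0,1-0-
  9 | -00-,1-0-
  10 | -0-0,1--0
  12 | --00,1--0,1-0-
  13 | 1-0-  (sole → essential)
  14 | 1--0  (sole → essential)
Essential prime implicants: --00, 0-11, 1--0, 1-0-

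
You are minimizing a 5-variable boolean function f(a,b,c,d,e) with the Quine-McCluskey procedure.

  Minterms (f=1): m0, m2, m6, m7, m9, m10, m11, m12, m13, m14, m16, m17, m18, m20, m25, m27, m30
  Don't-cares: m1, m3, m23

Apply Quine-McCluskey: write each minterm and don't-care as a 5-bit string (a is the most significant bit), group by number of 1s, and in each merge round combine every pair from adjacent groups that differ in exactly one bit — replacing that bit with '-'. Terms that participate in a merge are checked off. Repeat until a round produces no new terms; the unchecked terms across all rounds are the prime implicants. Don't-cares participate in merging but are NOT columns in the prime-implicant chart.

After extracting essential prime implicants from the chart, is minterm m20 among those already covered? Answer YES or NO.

Round 0: 00000✓ 00001✓ 00010✓ 00011✓ 00110✓ 00111✓ 01001✓ 01010✓ 01011✓ 01100✓ 01101✓ 01110✓ 10000✓ 10001✓ 10010✓ 10100✓ 10111✓ 11001✓ 11011✓ 11110✓
Round 1: -0000✓ -0001✓ -0010✓ -0111 -1001✓ -1011✓ -1110 0-001✓ 0-010✓ 0-011✓ 0-110✓ 00-10✓ 00-11✓ 000-0✓ 000-1✓ 0000-✓ 0001-✓ 0011-✓ 01-01 01-10✓ 010-1✓ 0101-✓ 011-0 0110- 1-001✓ 10-00 100-0✓ 1000-✓ 110-1✓
Round 2: --001 -00-0 -000- -10-1 0--10 0-0-1 0-01- 00-1- 000--
PIs = {--001, -00-0, -000-, -0111, -10-1, -1110, 0--10, 0-0-1, 0-01-, 00-1-, 000--, 01-01, 011-0, 0110-, 10-00}
Coverage chart:
  m0: -00-0,-000-,000--
  m2: -00-0,0--10,0-01-,00-1-,000--
  m6: 0--10,00-1-
  m7: -0111,00-1-
  m9: --001,-10-1,0-0-1,01-01
  m10: 0--10,0-01-
  m11: -10-1,0-0-1,0-01-
  m12: 011-0,0110-
  m13: 01-01,0110-
  m14: -1110,0--10,011-0
  m16: -00-0,-000-,10-00
  m17: --001,-000-
  m18: -00-0 ←essential
  m20: 10-00 ←essential
  m25: --001,-10-1
  m27: -10-1 ←essential
  m30: -1110 ←essential
Essential: -00-0, -10-1, -1110, 10-00

YES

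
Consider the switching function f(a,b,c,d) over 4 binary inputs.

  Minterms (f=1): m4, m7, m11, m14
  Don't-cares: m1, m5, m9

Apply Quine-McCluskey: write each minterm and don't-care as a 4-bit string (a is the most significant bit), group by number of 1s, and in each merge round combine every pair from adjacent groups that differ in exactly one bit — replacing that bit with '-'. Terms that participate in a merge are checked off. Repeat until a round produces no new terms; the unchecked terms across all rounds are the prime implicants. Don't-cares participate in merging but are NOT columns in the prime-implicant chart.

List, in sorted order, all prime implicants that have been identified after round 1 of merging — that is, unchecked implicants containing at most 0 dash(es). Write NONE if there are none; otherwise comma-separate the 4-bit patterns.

[col 0] 0001*, 0100*, 0101*, 0111*, 1001*, 1011*, 1110
[col 1] -001, 0-01, 01-1, 010-, 10-1
Prime implicants: -001, 0-01, 01-1, 010-, 10-1, 1110

1110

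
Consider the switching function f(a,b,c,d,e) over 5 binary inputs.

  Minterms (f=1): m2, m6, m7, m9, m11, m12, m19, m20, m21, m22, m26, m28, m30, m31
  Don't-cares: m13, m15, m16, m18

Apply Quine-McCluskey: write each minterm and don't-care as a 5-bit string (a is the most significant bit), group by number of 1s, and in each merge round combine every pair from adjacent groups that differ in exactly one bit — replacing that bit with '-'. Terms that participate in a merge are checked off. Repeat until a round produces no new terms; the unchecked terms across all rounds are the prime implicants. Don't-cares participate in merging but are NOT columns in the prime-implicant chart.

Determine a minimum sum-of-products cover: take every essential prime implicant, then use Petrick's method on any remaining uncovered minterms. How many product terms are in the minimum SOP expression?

8

[col 0] 00010*, 00110*, 00111*, 01001*, 01011*, 01100*, 01101*, 01111*, 10000*, 10010*, 10011*, 10100*, 10101*, 10110*, 11010*, 11100*, 11110*, 11111*
[col 1] -0010*, -0110*, -1100, -1111, 0-111, 00-10*, 0011-, 01-01*, 01-11*, 010-1*, 011-1*, 0110-, 1-010*, 1-100*, 1-110*, 10-00*, 10-10*, 100-0*, 1001-, 101-0*, 1010-, 11-10*, 111-0*, 1111-
[col 2] -0-10, 01--1, 1--10, 1-1-0, 10--0
Prime implicants: -0-10, -1100, -1111, 0-111, 0011-, 01--1, 0110-, 1--10, 1-1-0, 10--0, 1001-, 1010-, 1111-
PI chart (minterm → PIs covering it):
  2 | -0-10  (sole → essential)
  6 | -0-10,0011-
  7 | 0-111,0011-
  9 | 01--1  (sole → essential)
  11 | 01--1  (sole → essential)
  12 | -1100,0110-
  19 | 1001-  (sole → essential)
  20 | 1-1-0,10--0,1010-
  21 | 1010-  (sole → essential)
  22 | -0-10,1--10,1-1-0,10--0
  26 | 1--10  (sole → essential)
  28 | -1100,1-1-0
  30 | 1--10,1-1-0,1111-
  31 | -1111,1111-
Essential prime implicants: -0-10, 01--1, 1--10, 1001-, 1010-
Petrick residual → -1100, -1111, 0-111
Minimum SOP uses 8 PIs: b'de' + bcd'e' + bcde + a'cde + a'be + ade' + ab'c'd + ab'cd'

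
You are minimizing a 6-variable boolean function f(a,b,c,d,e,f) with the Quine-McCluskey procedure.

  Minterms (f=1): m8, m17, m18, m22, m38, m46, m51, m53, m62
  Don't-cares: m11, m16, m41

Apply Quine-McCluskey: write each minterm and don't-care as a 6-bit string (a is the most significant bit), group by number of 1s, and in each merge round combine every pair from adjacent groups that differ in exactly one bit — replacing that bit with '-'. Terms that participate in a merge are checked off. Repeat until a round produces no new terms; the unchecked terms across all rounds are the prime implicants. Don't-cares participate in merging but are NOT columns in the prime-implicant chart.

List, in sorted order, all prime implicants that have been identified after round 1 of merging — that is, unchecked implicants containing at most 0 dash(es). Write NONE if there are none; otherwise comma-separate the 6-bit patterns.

001000, 001011, 101001, 110011, 110101

size-2^0 implicants → 001000  001011  010000(✓)  010001(✓)  010010(✓)  010110(✓)  100110(✓)  101001  101110(✓)  110011  110101  111110(✓)
size-2^1 implicants → 010-10  0100-0  01000-  1-1110  10-110
Unchecked terms (primes): 001000, 001011, 010-10, 0100-0, 01000-, 1-1110, 10-110, 101001, 110011, 110101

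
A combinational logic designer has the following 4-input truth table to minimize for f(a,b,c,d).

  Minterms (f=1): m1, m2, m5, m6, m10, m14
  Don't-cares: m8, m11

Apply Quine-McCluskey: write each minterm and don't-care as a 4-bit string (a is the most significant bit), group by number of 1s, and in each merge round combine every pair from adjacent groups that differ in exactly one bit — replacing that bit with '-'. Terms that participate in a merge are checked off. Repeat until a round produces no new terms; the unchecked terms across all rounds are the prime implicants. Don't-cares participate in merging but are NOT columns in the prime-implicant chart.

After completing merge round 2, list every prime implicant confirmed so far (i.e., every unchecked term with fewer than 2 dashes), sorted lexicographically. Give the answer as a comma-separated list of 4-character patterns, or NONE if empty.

Round 0: 0001✓ 0010✓ 0101✓ 0110✓ 1000✓ 1010✓ 1011✓ 1110✓
Round 1: -010✓ -110✓ 0-01 0-10✓ 1-10✓ 10-0 101-
Round 2: --10
PIs = {--10, 0-01, 10-0, 101-}

0-01, 10-0, 101-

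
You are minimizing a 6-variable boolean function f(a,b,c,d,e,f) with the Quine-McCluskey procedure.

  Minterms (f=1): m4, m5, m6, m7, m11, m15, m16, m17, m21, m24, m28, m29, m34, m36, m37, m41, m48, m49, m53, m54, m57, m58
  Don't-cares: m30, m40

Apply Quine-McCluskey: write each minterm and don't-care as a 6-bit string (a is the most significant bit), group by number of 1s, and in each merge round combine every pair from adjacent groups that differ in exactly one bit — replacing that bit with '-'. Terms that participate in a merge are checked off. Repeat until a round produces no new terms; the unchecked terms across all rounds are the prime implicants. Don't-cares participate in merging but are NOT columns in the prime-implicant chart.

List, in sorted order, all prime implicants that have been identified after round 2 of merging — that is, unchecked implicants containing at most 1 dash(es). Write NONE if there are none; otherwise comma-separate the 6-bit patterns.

[col 0] 000100*, 000101*, 000110*, 000111*, 001011*, 001111*, 010000*, 010001*, 010101*, 011000*, 011100*, 011101*, 011110*, 100010, 100100*, 100101*, 101000*, 101001*, 110000*, 110001*, 110101*, 110110, 111001*, 111010
[col 1] -00100*, -00101*, -10000*, -10001*, -10101*, 0-0101*, 00-111, 0001-0*, 0001-1*, 00010-*, 00011-*, 001-11, 01-000, 01-101, 010-01*, 01000-*, 011-00, 0111-0, 01110-, 1-0101*, 1-1001, 10010-*, 10100-, 11-001, 110-01*, 11000-*
[col 2] --0101, -0010-, -10-01, -1000-, 0001--
Prime implicants: --0101, -0010-, -10-01, -1000-, 00-111, 0001--, 001-11, 01-000, 01-101, 011-00, 0111-0, 01110-, 1-1001, 100010, 10100-, 11-001, 110110, 111010

00-111, 001-11, 01-000, 01-101, 011-00, 0111-0, 01110-, 1-1001, 100010, 10100-, 11-001, 110110, 111010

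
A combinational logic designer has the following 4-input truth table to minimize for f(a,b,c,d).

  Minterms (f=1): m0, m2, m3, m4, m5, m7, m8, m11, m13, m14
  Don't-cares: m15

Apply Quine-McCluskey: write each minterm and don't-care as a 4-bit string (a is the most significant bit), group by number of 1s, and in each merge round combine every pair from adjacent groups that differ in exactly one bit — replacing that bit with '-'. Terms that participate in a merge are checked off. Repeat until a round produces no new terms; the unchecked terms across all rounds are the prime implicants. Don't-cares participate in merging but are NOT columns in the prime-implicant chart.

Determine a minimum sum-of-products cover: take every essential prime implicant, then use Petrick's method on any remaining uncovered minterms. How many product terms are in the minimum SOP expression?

size-2^0 implicants → 0000(✓)  0010(✓)  0011(✓)  0100(✓)  0101(✓)  0111(✓)  1000(✓)  1011(✓)  1101(✓)  1110(✓)  1111(✓)
size-2^1 implicants → -000  -011(✓)  -101(✓)  -111(✓)  0-00  0-11(✓)  00-0  001-  01-1(✓)  010-  1-11(✓)  11-1(✓)  111-
size-2^2 implicants → --11  -1-1
Unchecked terms (primes): --11, -000, -1-1, 0-00, 00-0, 001-, 010-, 111-
Minterm coverage:
  m0 ⊆ -000,0-00,00-0
  m2 ⊆ 00-0,001-
  m3 ⊆ --11,001-
  m4 ⊆ 0-00,010-
  m5 ⊆ -1-1,010-
  m7 ⊆ --11,-1-1
  m8 ⊆ -000 [E]
  m11 ⊆ --11 [E]
  m13 ⊆ -1-1 [E]
  m14 ⊆ 111- [E]
E = {--11, -000, -1-1, 111-}
Petrick residual → 0-00, 00-0
Cover = cd + b'c'd' + bd + a'c'd' + a'b'd' + abc  |cover|=6

6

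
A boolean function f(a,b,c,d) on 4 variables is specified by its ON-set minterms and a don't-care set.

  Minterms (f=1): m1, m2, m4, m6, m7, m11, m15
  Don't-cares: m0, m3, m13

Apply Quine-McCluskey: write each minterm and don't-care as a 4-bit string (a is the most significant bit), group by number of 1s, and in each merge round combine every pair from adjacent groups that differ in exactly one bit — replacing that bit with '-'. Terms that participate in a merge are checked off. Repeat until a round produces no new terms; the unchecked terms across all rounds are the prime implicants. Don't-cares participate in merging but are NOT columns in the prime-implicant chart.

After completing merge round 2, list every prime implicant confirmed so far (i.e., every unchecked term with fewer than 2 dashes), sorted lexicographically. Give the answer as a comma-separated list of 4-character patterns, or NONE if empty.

size-2^0 implicants → 0000(✓)  0001(✓)  0010(✓)  0011(✓)  0100(✓)  0110(✓)  0111(✓)  1011(✓)  1101(✓)  1111(✓)
size-2^1 implicants → -011(✓)  -111(✓)  0-00(✓)  0-10(✓)  0-11(✓)  00-0(✓)  00-1(✓)  000-(✓)  001-(✓)  01-0(✓)  011-(✓)  1-11(✓)  11-1
size-2^2 implicants → --11  0--0  0-1-  00--
Unchecked terms (primes): --11, 0--0, 0-1-, 00--, 11-1

11-1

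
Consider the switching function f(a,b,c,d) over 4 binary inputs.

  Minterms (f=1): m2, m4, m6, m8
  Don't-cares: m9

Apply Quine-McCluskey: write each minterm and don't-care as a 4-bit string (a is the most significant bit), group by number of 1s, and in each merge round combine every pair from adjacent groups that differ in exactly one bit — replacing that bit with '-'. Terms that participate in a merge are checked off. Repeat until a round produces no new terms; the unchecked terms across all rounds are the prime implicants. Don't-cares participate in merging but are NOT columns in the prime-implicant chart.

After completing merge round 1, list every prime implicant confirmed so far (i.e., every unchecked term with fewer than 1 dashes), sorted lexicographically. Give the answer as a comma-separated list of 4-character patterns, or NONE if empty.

size-2^0 implicants → 0010(✓)  0100(✓)  0110(✓)  1000(✓)  1001(✓)
size-2^1 implicants → 0-10  01-0  100-
Unchecked terms (primes): 0-10, 01-0, 100-

NONE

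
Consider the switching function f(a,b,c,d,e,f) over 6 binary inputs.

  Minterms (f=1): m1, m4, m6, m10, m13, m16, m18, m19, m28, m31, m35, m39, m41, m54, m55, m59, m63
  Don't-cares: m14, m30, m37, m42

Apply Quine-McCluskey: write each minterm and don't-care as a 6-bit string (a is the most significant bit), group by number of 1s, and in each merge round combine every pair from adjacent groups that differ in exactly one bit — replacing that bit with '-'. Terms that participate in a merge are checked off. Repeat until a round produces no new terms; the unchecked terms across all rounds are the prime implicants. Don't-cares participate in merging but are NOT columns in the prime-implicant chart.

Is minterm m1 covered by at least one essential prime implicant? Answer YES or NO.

Round 0: 000001 000100✓ 000110✓ 001010✓ 001101 001110✓ 010000✓ 010010✓ 010011✓ 011100✓ 011110✓ 011111✓ 100011✓ 100101✓ 100111✓ 101001 101010✓ 110110✓ 110111✓ 111011✓ 111111✓
Round 1: -01010 -11111 0-1110 00-110 0001-0 001-10 0100-0 01001- 0111-0 01111- 1-0111 100-11 1001-1 11-111 11011- 111-11
PIs = {-01010, -11111, 0-1110, 00-110, 000001, 0001-0, 001-10, 001101, 0100-0, 01001-, 0111-0, 01111-, 1-0111, 100-11, 1001-1, 101001, 11-111, 11011-, 111-11}
Coverage chart:
  m1: 000001 ←essential
  m4: 0001-0 ←essential
  m6: 00-110,0001-0
  m10: -01010,001-10
  m13: 001101 ←essential
  m16: 0100-0 ←essential
  m18: 0100-0,01001-
  m19: 01001- ←essential
  m28: 0111-0 ←essential
  m31: -11111,01111-
  m35: 100-11 ←essential
  m39: 1-0111,100-11,1001-1
  m41: 101001 ←essential
  m54: 11011- ←essential
  m55: 1-0111,11-111,11011-
  m59: 111-11 ←essential
  m63: -11111,11-111,111-11
Essential: 000001, 0001-0, 001101, 0100-0, 01001-, 0111-0, 100-11, 101001, 11011-, 111-11

YES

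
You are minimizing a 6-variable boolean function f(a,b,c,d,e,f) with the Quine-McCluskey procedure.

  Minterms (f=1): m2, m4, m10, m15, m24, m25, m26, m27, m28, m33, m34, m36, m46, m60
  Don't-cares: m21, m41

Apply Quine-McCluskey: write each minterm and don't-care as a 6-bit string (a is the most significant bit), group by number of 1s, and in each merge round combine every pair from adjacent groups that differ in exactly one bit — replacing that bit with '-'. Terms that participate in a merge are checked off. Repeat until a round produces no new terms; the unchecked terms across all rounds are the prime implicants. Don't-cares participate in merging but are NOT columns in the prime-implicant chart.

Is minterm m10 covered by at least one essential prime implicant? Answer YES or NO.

NO

[col 0] 000010*, 000100*, 001010*, 001111, 010101, 011000*, 011001*, 011010*, 011011*, 011100*, 100001*, 100010*, 100100*, 101001*, 101110, 111100*
[col 1] -00010, -00100, -11100, 0-1010, 00-010, 011-00, 0110-0*, 0110-1*, 01100-*, 01101-*, 10-001
[col 2] 0110--
Prime implicants: -00010, -00100, -11100, 0-1010, 00-010, 001111, 010101, 011-00, 0110--, 10-001, 101110
PI chart (minterm → PIs covering it):
  2 | -00010,00-010
  4 | -00100  (sole → essential)
  10 | 0-1010,00-010
  15 | 001111  (sole → essential)
  24 | 011-00,0110--
  25 | 0110--  (sole → essential)
  26 | 0-1010,0110--
  27 | 0110--  (sole → essential)
  28 | -11100,011-00
  33 | 10-001  (sole → essential)
  34 | -00010  (sole → essential)
  36 | -00100  (sole → essential)
  46 | 101110  (sole → essential)
  60 | -11100  (sole → essential)
Essential prime implicants: -00010, -00100, -11100, 001111, 0110--, 10-001, 101110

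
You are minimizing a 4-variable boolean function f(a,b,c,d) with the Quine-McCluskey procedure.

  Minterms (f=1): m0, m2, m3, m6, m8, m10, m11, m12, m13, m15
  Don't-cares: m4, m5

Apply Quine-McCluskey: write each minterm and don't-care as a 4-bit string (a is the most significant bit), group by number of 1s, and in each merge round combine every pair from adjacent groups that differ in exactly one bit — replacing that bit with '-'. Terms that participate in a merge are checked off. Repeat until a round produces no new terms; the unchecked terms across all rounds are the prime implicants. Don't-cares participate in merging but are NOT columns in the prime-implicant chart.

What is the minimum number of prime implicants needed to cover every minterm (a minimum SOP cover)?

4

[col 0] 0000*, 0010*, 0011*, 0100*, 0101*, 0110*, 1000*, 1010*, 1011*, 1100*, 1101*, 1111*
[col 1] -000*, -010*, -011*, -100*, -101*, 0-00*, 0-10*, 00-0*, 001-*, 01-0*, 010-*, 1-00*, 1-11, 10-0*, 101-*, 11-1, 110-*
[col 2] --00, -0-0, -01-, -10-, 0--0
Prime implicants: --00, -0-0, -01-, -10-, 0--0, 1-11, 11-1
PI chart (minterm → PIs covering it):
  0 | --00,-0-0,0--0
  2 | -0-0,-01-,0--0
  3 | -01-  (sole → essential)
  6 | 0--0  (sole → essential)
  8 | --00,-0-0
  10 | -0-0,-01-
  11 | -01-,1-11
  12 | --00,-10-
  13 | -10-,11-1
  15 | 1-11,11-1
Essential prime implicants: -01-, 0--0
Petrick residual → --00, 11-1
Minimum SOP uses 4 PIs: c'd' + b'c + a'd' + abd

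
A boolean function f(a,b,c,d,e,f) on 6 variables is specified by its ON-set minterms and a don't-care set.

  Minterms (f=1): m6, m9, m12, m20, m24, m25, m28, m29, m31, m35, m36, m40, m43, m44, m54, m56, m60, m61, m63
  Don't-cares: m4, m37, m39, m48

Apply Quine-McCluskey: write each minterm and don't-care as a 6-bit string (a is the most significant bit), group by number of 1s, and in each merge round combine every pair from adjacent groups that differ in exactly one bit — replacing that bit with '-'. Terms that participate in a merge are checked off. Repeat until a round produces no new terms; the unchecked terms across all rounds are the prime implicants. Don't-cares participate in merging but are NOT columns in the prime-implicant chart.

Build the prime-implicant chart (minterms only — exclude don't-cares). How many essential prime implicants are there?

Round 0: 000100✓ 000110✓ 001001✓ 001100✓ 010100✓ 011000✓ 011001✓ 011100✓ 011101✓ 011111✓ 100011✓ 100100✓ 100101✓ 100111✓ 101000✓ 101011✓ 101100✓ 110000✓ 110110 111000✓ 111100✓ 111101✓ 111111✓
Round 1: -00100✓ -01100✓ -11000✓ -11100✓ -11101✓ -11111✓ 0-0100✓ 0-1001 0-1100✓ 00-100✓ 0001-0 01-100✓ 011-00✓ 011-01✓ 01100-✓ 0111-1✓ 01110-✓ 1-1000✓ 1-1100✓ 10-011 10-100✓ 100-11 1001-1 10010- 101-00✓ 11-000 111-00✓ 1111-1✓ 11110-✓
Round 2: --1100 -0-100 -11-00 -111-1 -1110- 0--100 011-0- 1-1-00
PIs = {--1100, -0-100, -11-00, -111-1, -1110-, 0--100, 0-1001, 0001-0, 011-0-, 1-1-00, 10-011, 100-11, 1001-1, 10010-, 11-000, 110110}
Coverage chart:
  m6: 0001-0 ←essential
  m9: 0-1001 ←essential
  m12: --1100,-0-100,0--100
  m20: 0--100 ←essential
  m24: -11-00,011-0-
  m25: 0-1001,011-0-
  m28: --1100,-11-00,-1110-,0--100,011-0-
  m29: -111-1,-1110-,011-0-
  m31: -111-1 ←essential
  m35: 10-011,100-11
  m36: -0-100,10010-
  m40: 1-1-00 ←essential
  m43: 10-011 ←essential
  m44: --1100,-0-100,1-1-00
  m54: 110110 ←essential
  m56: -11-00,1-1-00,11-000
  m60: --1100,-11-00,-1110-,1-1-00
  m61: -111-1,-1110-
  m63: -111-1 ←essential
Essential: -111-1, 0--100, 0-1001, 0001-0, 1-1-00, 10-011, 110110

7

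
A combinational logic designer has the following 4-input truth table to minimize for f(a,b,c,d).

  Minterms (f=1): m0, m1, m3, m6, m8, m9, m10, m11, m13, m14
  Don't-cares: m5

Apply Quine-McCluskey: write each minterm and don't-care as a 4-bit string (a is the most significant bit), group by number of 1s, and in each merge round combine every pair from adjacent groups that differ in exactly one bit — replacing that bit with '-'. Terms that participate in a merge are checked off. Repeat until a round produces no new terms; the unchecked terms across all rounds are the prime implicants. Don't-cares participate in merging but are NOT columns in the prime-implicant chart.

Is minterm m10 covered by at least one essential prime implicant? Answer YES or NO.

NO

Round 0: 0000✓ 0001✓ 0011✓ 0101✓ 0110✓ 1000✓ 1001✓ 1010✓ 1011✓ 1101✓ 1110✓
Round 1: -000✓ -001✓ -011✓ -101✓ -110 0-01✓ 00-1✓ 000-✓ 1-01✓ 1-10 10-0✓ 10-1✓ 100-✓ 101-✓
Round 2: --01 -0-1 -00- 10--
PIs = {--01, -0-1, -00-, -110, 1-10, 10--}
Coverage chart:
  m0: -00- ←essential
  m1: --01,-0-1,-00-
  m3: -0-1 ←essential
  m6: -110 ←essential
  m8: -00-,10--
  m9: --01,-0-1,-00-,10--
  m10: 1-10,10--
  m11: -0-1,10--
  m13: --01 ←essential
  m14: -110,1-10
Essential: --01, -0-1, -00-, -110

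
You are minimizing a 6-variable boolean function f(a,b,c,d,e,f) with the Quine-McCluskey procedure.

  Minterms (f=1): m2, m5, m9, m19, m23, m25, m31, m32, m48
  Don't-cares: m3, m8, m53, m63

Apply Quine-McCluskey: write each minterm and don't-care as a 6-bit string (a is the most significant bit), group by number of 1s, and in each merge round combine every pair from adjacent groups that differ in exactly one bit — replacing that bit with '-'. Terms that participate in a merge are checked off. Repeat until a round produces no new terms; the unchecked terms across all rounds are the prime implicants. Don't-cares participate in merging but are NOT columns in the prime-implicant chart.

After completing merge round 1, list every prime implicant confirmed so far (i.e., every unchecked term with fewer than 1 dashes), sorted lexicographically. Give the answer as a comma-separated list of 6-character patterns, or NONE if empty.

000101, 110101

Round 0: 000010✓ 000011✓ 000101 001000✓ 001001✓ 010011✓ 010111✓ 011001✓ 011111✓ 100000✓ 110000✓ 110101 111111✓
Round 1: -11111 0-0011 0-1001 00001- 00100- 01-111 010-11 1-0000
PIs = {-11111, 0-0011, 0-1001, 00001-, 000101, 00100-, 01-111, 010-11, 1-0000, 110101}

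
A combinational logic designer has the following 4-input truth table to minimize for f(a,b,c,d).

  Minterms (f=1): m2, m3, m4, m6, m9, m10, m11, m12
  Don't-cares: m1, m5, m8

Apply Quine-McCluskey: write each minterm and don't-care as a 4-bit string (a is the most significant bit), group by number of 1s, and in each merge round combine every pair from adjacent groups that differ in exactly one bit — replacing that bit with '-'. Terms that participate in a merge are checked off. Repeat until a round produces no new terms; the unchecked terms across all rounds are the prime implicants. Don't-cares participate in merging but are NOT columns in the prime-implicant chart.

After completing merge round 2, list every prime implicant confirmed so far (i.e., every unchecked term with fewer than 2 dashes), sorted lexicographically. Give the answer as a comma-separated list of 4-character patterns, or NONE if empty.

-100, 0-01, 0-10, 01-0, 010-, 1-00

[col 0] 0001*, 0010*, 0011*, 0100*, 0101*, 0110*, 1000*, 1001*, 1010*, 1011*, 1100*
[col 1] -001*, -010*, -011*, -100, 0-01, 0-10, 00-1*, 001-*, 01-0, 010-, 1-00, 10-0*, 10-1*, 100-*, 101-*
[col 2] -0-1, -01-, 10--
Prime implicants: -0-1, -01-, -100, 0-01, 0-10, 01-0, 010-, 1-00, 10--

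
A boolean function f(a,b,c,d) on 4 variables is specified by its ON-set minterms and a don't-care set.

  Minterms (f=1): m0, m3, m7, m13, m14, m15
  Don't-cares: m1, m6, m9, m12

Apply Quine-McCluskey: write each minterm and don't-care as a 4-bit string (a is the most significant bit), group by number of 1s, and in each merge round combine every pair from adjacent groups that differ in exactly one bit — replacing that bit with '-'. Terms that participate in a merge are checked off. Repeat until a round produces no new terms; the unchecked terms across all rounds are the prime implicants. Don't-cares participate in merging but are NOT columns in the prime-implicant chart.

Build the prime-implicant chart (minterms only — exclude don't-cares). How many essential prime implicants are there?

1

Round 0: 0000✓ 0001✓ 0011✓ 0110✓ 0111✓ 1001✓ 1100✓ 1101✓ 1110✓ 1111✓
Round 1: -001 -110✓ -111✓ 0-11 00-1 000- 011-✓ 1-01 11-0✓ 11-1✓ 110-✓ 111-✓
Round 2: -11- 11--
PIs = {-001, -11-, 0-11, 00-1, 000-, 1-01, 11--}
Coverage chart:
  m0: 000- ←essential
  m3: 0-11,00-1
  m7: -11-,0-11
  m13: 1-01,11--
  m14: -11-,11--
  m15: -11-,11--
Essential: 000-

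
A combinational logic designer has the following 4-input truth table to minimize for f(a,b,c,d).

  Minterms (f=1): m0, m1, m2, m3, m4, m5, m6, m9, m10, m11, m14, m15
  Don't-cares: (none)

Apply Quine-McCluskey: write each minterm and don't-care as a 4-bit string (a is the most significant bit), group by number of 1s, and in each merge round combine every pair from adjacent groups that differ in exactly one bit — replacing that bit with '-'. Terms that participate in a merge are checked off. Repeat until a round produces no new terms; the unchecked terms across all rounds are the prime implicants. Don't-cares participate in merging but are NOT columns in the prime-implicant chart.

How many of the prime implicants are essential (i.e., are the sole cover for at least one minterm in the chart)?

size-2^0 implicants → 0000(✓)  0001(✓)  0010(✓)  0011(✓)  0100(✓)  0101(✓)  0110(✓)  1001(✓)  1010(✓)  1011(✓)  1110(✓)  1111(✓)
size-2^1 implicants → -001(✓)  -010(✓)  -011(✓)  -110(✓)  0-00(✓)  0-01(✓)  0-10(✓)  00-0(✓)  00-1(✓)  000-(✓)  001-(✓)  01-0(✓)  010-(✓)  1-10(✓)  1-11(✓)  10-1(✓)  101-(✓)  111-(✓)
size-2^2 implicants → --10  -0-1  -01-  0--0  0-0-  00--  1-1-
Unchecked terms (primes): --10, -0-1, -01-, 0--0, 0-0-, 00--, 1-1-
Minterm coverage:
  m0 ⊆ 0--0,0-0-,00--
  m1 ⊆ -0-1,0-0-,00--
  m2 ⊆ --10,-01-,0--0,00--
  m3 ⊆ -0-1,-01-,00--
  m4 ⊆ 0--0,0-0-
  m5 ⊆ 0-0- [E]
  m6 ⊆ --10,0--0
  m9 ⊆ -0-1 [E]
  m10 ⊆ --10,-01-,1-1-
  m11 ⊆ -0-1,-01-,1-1-
  m14 ⊆ --10,1-1-
  m15 ⊆ 1-1- [E]
E = {-0-1, 0-0-, 1-1-}

3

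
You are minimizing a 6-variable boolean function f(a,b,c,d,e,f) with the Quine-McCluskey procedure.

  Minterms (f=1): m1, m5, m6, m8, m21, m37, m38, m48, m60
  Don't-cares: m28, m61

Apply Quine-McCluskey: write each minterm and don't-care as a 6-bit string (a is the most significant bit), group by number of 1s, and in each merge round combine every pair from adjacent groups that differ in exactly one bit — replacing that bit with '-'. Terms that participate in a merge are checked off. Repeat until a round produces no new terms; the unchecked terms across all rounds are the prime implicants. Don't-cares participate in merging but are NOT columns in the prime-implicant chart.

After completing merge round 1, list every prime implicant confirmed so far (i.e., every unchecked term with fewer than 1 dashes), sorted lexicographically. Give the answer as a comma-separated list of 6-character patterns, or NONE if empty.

001000, 110000

Round 0: 000001✓ 000101✓ 000110✓ 001000 010101✓ 011100✓ 100101✓ 100110✓ 110000 111100✓ 111101✓
Round 1: -00101 -00110 -11100 0-0101 000-01 11110-
PIs = {-00101, -00110, -11100, 0-0101, 000-01, 001000, 110000, 11110-}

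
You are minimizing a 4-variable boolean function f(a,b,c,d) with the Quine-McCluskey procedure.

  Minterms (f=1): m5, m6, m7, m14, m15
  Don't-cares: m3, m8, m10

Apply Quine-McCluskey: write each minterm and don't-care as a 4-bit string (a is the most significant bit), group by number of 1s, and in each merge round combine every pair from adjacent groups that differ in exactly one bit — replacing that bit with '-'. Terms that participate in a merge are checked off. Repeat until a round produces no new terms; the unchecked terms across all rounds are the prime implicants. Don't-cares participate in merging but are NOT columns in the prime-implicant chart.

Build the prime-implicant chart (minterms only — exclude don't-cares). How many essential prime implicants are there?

2

Round 0: 0011✓ 0101✓ 0110✓ 0111✓ 1000✓ 1010✓ 1110✓ 1111✓
Round 1: -110✓ -111✓ 0-11 01-1 011-✓ 1-10 10-0 111-✓
Round 2: -11-
PIs = {-11-, 0-11, 01-1, 1-10, 10-0}
Coverage chart:
  m5: 01-1 ←essential
  m6: -11- ←essential
  m7: -11-,0-11,01-1
  m14: -11-,1-10
  m15: -11- ←essential
Essential: -11-, 01-1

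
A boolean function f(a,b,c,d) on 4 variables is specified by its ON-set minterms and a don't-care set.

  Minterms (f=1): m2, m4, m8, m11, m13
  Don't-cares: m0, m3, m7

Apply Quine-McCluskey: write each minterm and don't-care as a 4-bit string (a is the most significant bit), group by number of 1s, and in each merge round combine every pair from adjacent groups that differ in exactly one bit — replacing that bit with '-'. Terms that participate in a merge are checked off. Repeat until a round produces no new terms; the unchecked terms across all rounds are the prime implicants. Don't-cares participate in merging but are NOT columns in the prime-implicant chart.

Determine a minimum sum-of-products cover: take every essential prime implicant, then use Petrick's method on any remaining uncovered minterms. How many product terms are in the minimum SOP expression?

5

size-2^0 implicants → 0000(✓)  0010(✓)  0011(✓)  0100(✓)  0111(✓)  1000(✓)  1011(✓)  1101
size-2^1 implicants → -000  -011  0-00  0-11  00-0  001-
Unchecked terms (primes): -000, -011, 0-00, 0-11, 00-0, 001-, 1101
Minterm coverage:
  m2 ⊆ 00-0,001-
  m4 ⊆ 0-00 [E]
  m8 ⊆ -000 [E]
  m11 ⊆ -011 [E]
  m13 ⊆ 1101 [E]
E = {-000, -011, 0-00, 1101}
Petrick residual → 00-0
Cover = b'c'd' + b'cd + a'c'd' + a'b'd' + abc'd  |cover|=5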